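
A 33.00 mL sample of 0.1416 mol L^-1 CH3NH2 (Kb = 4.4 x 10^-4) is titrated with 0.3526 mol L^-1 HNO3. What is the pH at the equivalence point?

5.82

n(CH3NH2) = 0.1416 x 0.03300 = 0.004673 mol; V(HNO3) at equivalence = 0.004673/0.3526 = 0.01325 L.
At equivalence the base is fully converted to CH3NH3+; total volume = 0.04625 L, so [CH3NH3+] = 0.004673/0.04625 = 0.1010 M.
Ka(CH3NH3+) = Kw/Kb = 1.0e-14 / 4.4 x 10^-4 = 2.27e-11.
[H^+] = sqrt(Ka x [CH3NH3+]) = sqrt(2.27e-11 x 0.1010) = 1.52e-6 M.
pH = -log(1.52e-6) = 5.82.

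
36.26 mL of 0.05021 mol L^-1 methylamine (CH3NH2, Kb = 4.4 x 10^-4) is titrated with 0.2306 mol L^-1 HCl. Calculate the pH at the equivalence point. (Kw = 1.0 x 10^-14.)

n(CH3NH2) = 0.05021 x 0.03626 = 0.001821 mol; V(HCl) at equivalence = 0.001821/0.2306 = 0.007895 L.
At equivalence the base is fully converted to CH3NH3+; total volume = 0.04416 L, so [CH3NH3+] = 0.001821/0.04416 = 0.04123 M.
Ka(CH3NH3+) = Kw/Kb = 1.0e-14 / 4.4 x 10^-4 = 2.27e-11.
[H^+] = sqrt(Ka x [CH3NH3+]) = sqrt(2.27e-11 x 0.04123) = 9.68e-7 M.
pH = -log(9.68e-7) = 6.01.

6.01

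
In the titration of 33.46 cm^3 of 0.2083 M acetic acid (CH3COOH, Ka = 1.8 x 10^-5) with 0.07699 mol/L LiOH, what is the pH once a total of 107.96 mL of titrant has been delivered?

n(acid) = 0.2083 x 0.03346 = 0.006970 mol; n(LiOH) added = 0.07699 x 0.1080 = 0.008312 mol.
Base is in excess by 0.008312 - 0.006970 = 0.001342 mol in a total volume of 0.1414 L.
[OH^-] = 0.001342/0.1414 = 0.009490 M, so pOH = 2.02 and pH = 14.00 - 2.02 = 11.98.

11.98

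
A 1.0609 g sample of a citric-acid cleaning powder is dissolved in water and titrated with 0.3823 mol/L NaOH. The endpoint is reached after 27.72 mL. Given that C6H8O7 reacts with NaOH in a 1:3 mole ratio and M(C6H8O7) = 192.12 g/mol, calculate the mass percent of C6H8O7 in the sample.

n(NaOH) = 0.3823 x 0.02772 = 0.01060 mol.
n(C6H8O7) = 0.01060 / 3 = 0.003532 mol.
mass of C6H8O7 = 0.003532 x 192.12 = 0.6787 g.
% purity = 0.6787 / 1.0609 x 100 = 64.0%.

64.0%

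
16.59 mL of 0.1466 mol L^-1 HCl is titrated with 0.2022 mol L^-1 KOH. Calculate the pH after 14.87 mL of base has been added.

12.26

n(acid) = 0.1466 x 0.01659 = 0.002432 mol; n(KOH) added = 0.2022 x 0.01487 = 0.003007 mol.
Base is in excess by 0.003007 - 0.002432 = 0.0005746 mol in a total volume of 0.03146 L.
[OH^-] = 0.0005746/0.03146 = 0.01827 M, so pOH = 1.74 and pH = 14.00 - 1.74 = 12.26.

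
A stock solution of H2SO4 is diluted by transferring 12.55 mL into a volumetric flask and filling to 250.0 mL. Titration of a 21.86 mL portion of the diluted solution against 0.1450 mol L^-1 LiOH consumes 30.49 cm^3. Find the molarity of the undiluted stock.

2.01 M

n(LiOH) = 0.1450 x 0.03049 = 0.004421 mol.
n(H2SO4) in the aliquot = 0.004421 x 1/2 = 0.002211 mol.
[diluted H2SO4] = 0.002211 / 0.02186 = 0.1011 M.
Dilution factor = 250.0/12.55 = 19.92, so [stock] = 0.1011 x 19.92 = 2.01 M.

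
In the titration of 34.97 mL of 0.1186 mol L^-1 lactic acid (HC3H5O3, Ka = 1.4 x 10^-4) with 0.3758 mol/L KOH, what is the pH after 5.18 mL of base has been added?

Initial n(HC3H5O3) = 0.1186 x 0.03497 = 0.004147 mol.
n(KOH) added = 0.3758 x 0.005180 = 0.001947 mol, converting that many moles of HC3H5O3 to C3H5O3-.
Remaining n(HC3H5O3) = 0.002201 mol; n(C3H5O3-) = 0.001947 mol.
By Henderson-Hasselbalch, pH = pKa + log([A^-]/[HA]) = 3.85 + log(0.001947/0.002201) = 3.85 + (-0.05) = 3.80.

3.80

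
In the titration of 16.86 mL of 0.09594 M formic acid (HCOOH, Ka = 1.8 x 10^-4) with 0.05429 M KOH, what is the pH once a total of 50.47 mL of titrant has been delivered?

12.22

n(acid) = 0.09594 x 0.01686 = 0.001618 mol; n(KOH) added = 0.05429 x 0.05047 = 0.002740 mol.
Base is in excess by 0.002740 - 0.001618 = 0.001122 mol in a total volume of 0.06733 L.
[OH^-] = 0.001122/0.06733 = 0.01667 M, so pOH = 1.78 and pH = 14.00 - 1.78 = 12.22.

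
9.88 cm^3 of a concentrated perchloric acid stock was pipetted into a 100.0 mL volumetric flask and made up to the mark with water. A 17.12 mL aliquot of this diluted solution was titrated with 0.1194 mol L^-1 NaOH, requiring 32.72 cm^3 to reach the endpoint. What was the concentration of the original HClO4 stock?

n(NaOH) = 0.1194 x 0.03272 = 0.003907 mol.
n(HClO4) in the aliquot = 0.003907 mol.
[diluted HClO4] = 0.003907 / 0.01712 = 0.2282 M.
Dilution factor = 100.0/9.880 = 10.12, so [stock] = 0.2282 x 10.12 = 2.31 M.

2.31 M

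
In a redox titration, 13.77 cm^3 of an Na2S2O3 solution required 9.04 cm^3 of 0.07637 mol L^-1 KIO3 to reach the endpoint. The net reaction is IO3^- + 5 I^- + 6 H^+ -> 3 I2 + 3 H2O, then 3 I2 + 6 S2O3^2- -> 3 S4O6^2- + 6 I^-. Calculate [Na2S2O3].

0.301 M

n(KIO3) = 0.07637 x 0.009040 = 0.0006904 mol.
From the balanced equation, 1 mol KIO3 reacts with 6 mol Na2S2O3, so n(Na2S2O3) = 0.0006904 x 6/1 = 0.004142 mol.
[Na2S2O3] = 0.004142 / 0.01377 L = 0.301 M.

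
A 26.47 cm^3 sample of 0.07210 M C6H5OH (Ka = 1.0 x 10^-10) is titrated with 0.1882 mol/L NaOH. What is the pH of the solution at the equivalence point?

n(C6H5OH) = 0.07210 x 0.02647 = 0.001908 mol; V(NaOH) at equivalence = 0.001908/0.1882 = 0.01014 L.
At equivalence all the acid is converted to C6H5O-; total volume = 0.02647 + 0.01014 = 0.03661 L, so [C6H5O-] = 0.001908/0.03661 = 0.05213 M.
Kb = Kw/Ka = 1.0e-14 / 1.0 x 10^-10 = 0.000100.
[OH^-] = sqrt(Kb x [C6H5O-]) = sqrt(0.000100 x 0.05213) = 0.00228 M.
pOH = 2.64, so pH = 14.00 - 2.64 = 11.36.

11.36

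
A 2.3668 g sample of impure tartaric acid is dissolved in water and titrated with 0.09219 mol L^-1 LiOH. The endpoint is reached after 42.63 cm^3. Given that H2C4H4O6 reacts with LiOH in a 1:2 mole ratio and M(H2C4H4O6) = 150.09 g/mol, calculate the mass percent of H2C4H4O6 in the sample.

n(LiOH) = 0.09219 x 0.04263 = 0.003930 mol.
n(H2C4H4O6) = 0.003930 / 2 = 0.001965 mol.
mass of H2C4H4O6 = 0.001965 x 150.09 = 0.2949 g.
% purity = 0.2949 / 2.3668 x 100 = 12.5%.

12.5%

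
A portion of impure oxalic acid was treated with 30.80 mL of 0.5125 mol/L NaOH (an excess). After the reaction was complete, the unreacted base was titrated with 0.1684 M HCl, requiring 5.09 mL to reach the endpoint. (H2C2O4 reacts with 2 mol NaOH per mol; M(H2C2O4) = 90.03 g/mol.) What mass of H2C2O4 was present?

0.672 g

Total n(NaOH) added = 0.5125 x 0.03080 = 0.01578 mol.
n(HCl) used = 0.1684 x 0.005090 = 0.0008572 mol, which equals the excess n(NaOH).
So n(NaOH) consumed by the sample = 0.01578 - 0.0008572 = 0.01493 mol.
n(H2C2O4) = 0.01493 / 2 = 0.007464 mol.
mass = 0.007464 mol x 90.03 g/mol = 0.672 g.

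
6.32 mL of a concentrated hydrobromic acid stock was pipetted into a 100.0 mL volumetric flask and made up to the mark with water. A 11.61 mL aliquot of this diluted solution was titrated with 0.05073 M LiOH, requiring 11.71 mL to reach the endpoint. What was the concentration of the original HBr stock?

n(LiOH) = 0.05073 x 0.01171 = 0.0005940 mol.
n(HBr) in the aliquot = 0.0005940 mol.
[diluted HBr] = 0.0005940 / 0.01161 = 0.05117 M.
Dilution factor = 100.0/6.320 = 15.82, so [stock] = 0.05117 x 15.82 = 0.810 M.

0.810 M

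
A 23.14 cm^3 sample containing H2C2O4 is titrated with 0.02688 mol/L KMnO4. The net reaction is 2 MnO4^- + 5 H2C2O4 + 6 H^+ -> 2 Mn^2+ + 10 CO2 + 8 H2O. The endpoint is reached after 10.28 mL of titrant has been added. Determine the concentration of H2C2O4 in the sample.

0.0299 M

n(KMnO4) = 0.02688 x 0.01028 = 0.0002763 mol.
From the balanced equation, 2 mol KMnO4 reacts with 5 mol H2C2O4, so n(H2C2O4) = 0.0002763 x 5/2 = 0.0006908 mol.
[H2C2O4] = 0.0006908 / 0.02314 L = 0.0299 M.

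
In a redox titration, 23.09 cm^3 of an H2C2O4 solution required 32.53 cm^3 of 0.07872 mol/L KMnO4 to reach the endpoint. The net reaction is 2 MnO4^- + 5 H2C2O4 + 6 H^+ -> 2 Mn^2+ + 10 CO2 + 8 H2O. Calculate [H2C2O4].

0.277 M

n(KMnO4) = 0.07872 x 0.03253 = 0.002561 mol.
From the balanced equation, 2 mol KMnO4 reacts with 5 mol H2C2O4, so n(H2C2O4) = 0.002561 x 5/2 = 0.006402 mol.
[H2C2O4] = 0.006402 / 0.02309 L = 0.277 M.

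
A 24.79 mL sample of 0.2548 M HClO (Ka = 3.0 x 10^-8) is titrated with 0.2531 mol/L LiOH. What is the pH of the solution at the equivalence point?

10.31

n(HClO) = 0.2548 x 0.02479 = 0.006316 mol; V(LiOH) at equivalence = 0.006316/0.2531 = 0.02496 L.
At equivalence all the acid is converted to ClO-; total volume = 0.02479 + 0.02496 = 0.04975 L, so [ClO-] = 0.006316/0.04975 = 0.1270 M.
Kb = Kw/Ka = 1.0e-14 / 3.0 x 10^-8 = 3.33e-7.
[OH^-] = sqrt(Kb x [ClO-]) = sqrt(3.33e-7 x 0.1270) = 0.000206 M.
pOH = 3.69, so pH = 14.00 - 3.69 = 10.31.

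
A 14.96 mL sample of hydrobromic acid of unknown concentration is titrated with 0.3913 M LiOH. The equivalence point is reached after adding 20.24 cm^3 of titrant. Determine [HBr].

0.529 M

n(LiOH) delivered = 0.3913 x 0.02024 = 0.007920 mol.
For a 1:1 reaction, n(HBr) = 0.007920 mol.
[HBr] = 0.007920 mol / 0.01496 L = 0.529 M.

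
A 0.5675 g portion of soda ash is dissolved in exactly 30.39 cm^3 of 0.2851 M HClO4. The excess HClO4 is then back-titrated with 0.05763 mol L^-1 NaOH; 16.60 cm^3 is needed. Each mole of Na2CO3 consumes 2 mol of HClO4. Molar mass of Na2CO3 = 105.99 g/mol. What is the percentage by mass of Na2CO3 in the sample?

Total n(HClO4) added = 0.2851 x 0.03039 = 0.008664 mol.
n(NaOH) used = 0.05763 x 0.01660 = 0.0009567 mol, which equals the excess n(HClO4).
So n(HClO4) consumed by the sample = 0.008664 - 0.0009567 = 0.007708 mol.
n(Na2CO3) = 0.007708 / 2 = 0.003854 mol.
mass Na2CO3 = 0.003854 x 105.99 = 0.4085 g, so %Na2CO3 = 0.4085/0.5675 x 100 = 72.0%.

72.0%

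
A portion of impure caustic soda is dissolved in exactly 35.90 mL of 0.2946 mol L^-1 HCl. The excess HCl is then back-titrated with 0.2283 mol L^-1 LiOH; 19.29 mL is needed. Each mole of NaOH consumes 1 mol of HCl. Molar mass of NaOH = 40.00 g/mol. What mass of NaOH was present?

Total n(HCl) added = 0.2946 x 0.03590 = 0.01058 mol.
n(LiOH) used = 0.2283 x 0.01929 = 0.004404 mol, which equals the excess n(HCl).
So n(HCl) consumed by the sample = 0.01058 - 0.004404 = 0.006172 mol.
n(NaOH) = 0.006172 / 1 = 0.006172 mol.
mass = 0.006172 mol x 40.00 g/mol = 0.247 g.

0.247 g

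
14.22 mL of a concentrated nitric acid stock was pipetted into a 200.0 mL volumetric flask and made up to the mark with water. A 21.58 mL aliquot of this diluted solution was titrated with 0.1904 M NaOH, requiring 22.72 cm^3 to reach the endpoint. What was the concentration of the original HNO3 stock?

n(NaOH) = 0.1904 x 0.02272 = 0.004326 mol.
n(HNO3) in the aliquot = 0.004326 mol.
[diluted HNO3] = 0.004326 / 0.02158 = 0.2005 M.
Dilution factor = 200.0/14.22 = 14.06, so [stock] = 0.2005 x 14.06 = 2.82 M.

2.82 M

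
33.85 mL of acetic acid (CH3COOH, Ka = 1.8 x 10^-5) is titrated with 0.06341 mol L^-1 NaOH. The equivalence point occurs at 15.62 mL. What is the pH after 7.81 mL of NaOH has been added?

7.81 mL is exactly half the equivalence volume (15.62/2), i.e. the half-equivalence point.
There, n(HA) = n(A^-), so pH = pKa = -log(1.8 x 10^-5) = 4.74.

4.74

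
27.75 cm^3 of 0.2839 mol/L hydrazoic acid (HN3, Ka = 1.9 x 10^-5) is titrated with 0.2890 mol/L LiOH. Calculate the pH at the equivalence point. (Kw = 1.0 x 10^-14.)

8.94

n(HN3) = 0.2839 x 0.02775 = 0.007878 mol; V(LiOH) at equivalence = 0.007878/0.2890 = 0.02726 L.
At equivalence all the acid is converted to N3-; total volume = 0.02775 + 0.02726 = 0.05501 L, so [N3-] = 0.007878/0.05501 = 0.1432 M.
Kb = Kw/Ka = 1.0e-14 / 1.9 x 10^-5 = 5.26e-10.
[OH^-] = sqrt(Kb x [N3-]) = sqrt(5.26e-10 x 0.1432) = 8.68e-6 M.
pOH = 5.06, so pH = 14.00 - 5.06 = 8.94.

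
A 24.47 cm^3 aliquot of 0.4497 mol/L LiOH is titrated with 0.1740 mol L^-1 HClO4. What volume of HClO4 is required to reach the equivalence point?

n(LiOH) = 0.4497 mol/L x 0.02447 L = 0.01100 mol.
At equivalence n(HClO4) = n(LiOH) = 0.01100 mol.
V(HClO4) = 0.01100 / 0.1740 = 0.06324 L = 63.2 mL.

63.2 mL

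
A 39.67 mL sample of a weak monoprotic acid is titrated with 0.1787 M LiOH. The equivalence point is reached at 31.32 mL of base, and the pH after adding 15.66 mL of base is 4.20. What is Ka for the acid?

15.66 mL is half of the equivalence volume, so this is the half-equivalence point where [HA] = [A^-].
At half-equivalence pH = pKa, so pKa = 4.20.
Ka = 10^(-4.20) = 6.3 x 10^-5.

6.3 x 10^-5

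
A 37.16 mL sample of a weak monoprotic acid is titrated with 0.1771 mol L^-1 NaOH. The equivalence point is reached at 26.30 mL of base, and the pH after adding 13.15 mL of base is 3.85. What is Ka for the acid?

1.4 x 10^-4

13.15 mL is half of the equivalence volume, so this is the half-equivalence point where [HA] = [A^-].
At half-equivalence pH = pKa, so pKa = 3.85.
Ka = 10^(-3.85) = 1.4 x 10^-4.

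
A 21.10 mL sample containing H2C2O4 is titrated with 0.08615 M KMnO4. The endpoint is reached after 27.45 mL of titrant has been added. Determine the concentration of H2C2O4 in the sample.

n(KMnO4) = 0.08615 x 0.02745 = 0.002365 mol.
From the balanced equation, 2 mol KMnO4 reacts with 5 mol H2C2O4, so n(H2C2O4) = 0.002365 x 5/2 = 0.005912 mol.
[H2C2O4] = 0.005912 / 0.02110 L = 0.280 M.

0.280 M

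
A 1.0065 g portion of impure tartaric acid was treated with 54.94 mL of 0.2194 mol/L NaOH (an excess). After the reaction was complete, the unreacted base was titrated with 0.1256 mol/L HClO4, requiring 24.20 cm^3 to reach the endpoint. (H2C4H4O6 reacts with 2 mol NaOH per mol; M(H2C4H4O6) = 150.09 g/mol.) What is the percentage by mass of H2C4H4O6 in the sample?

67.2%

Total n(NaOH) added = 0.2194 x 0.05494 = 0.01205 mol.
n(HClO4) used = 0.1256 x 0.02420 = 0.003040 mol, which equals the excess n(NaOH).
So n(NaOH) consumed by the sample = 0.01205 - 0.003040 = 0.009014 mol.
n(H2C4H4O6) = 0.009014 / 2 = 0.004507 mol.
mass H2C4H4O6 = 0.004507 x 150.09 = 0.6765 g, so %H2C4H4O6 = 0.6765/1.0065 x 100 = 67.2%.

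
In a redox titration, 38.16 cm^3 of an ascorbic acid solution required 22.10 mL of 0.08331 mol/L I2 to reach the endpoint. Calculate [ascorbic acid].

n(I2) = 0.08331 x 0.02210 = 0.001841 mol.
From the balanced equation, 1 mol I2 reacts with 1 mol ascorbic acid, so n(ascorbic acid) = 0.001841 x 1/1 = 0.001841 mol.
[ascorbic acid] = 0.001841 / 0.03816 L = 0.0482 M.

0.0482 M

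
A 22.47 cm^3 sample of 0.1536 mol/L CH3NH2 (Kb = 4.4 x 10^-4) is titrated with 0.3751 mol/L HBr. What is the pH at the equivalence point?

5.80

n(CH3NH2) = 0.1536 x 0.02247 = 0.003451 mol; V(HBr) at equivalence = 0.003451/0.3751 = 0.009201 L.
At equivalence the base is fully converted to CH3NH3+; total volume = 0.03167 L, so [CH3NH3+] = 0.003451/0.03167 = 0.1090 M.
Ka(CH3NH3+) = Kw/Kb = 1.0e-14 / 4.4 x 10^-4 = 2.27e-11.
[H^+] = sqrt(Ka x [CH3NH3+]) = sqrt(2.27e-11 x 0.1090) = 1.57e-6 M.
pH = -log(1.57e-6) = 5.80.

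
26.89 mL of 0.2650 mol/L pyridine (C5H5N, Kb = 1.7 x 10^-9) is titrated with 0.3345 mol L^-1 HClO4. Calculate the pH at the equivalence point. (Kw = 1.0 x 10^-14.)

3.03

n(C5H5N) = 0.2650 x 0.02689 = 0.007126 mol; V(HClO4) at equivalence = 0.007126/0.3345 = 0.02130 L.
At equivalence the base is fully converted to C5H5NH+; total volume = 0.04819 L, so [C5H5NH+] = 0.007126/0.04819 = 0.1479 M.
Ka(C5H5NH+) = Kw/Kb = 1.0e-14 / 1.7 x 10^-9 = 5.88e-6.
[H^+] = sqrt(Ka x [C5H5NH+]) = sqrt(5.88e-6 x 0.1479) = 0.000933 M.
pH = -log(0.000933) = 3.03.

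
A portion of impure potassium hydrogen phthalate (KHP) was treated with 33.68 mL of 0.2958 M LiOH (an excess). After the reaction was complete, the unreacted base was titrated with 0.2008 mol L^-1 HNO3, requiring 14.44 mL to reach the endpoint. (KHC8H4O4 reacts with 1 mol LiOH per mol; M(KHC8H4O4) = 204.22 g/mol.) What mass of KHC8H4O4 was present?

Total n(LiOH) added = 0.2958 x 0.03368 = 0.009963 mol.
n(HNO3) used = 0.2008 x 0.01444 = 0.002900 mol, which equals the excess n(LiOH).
So n(LiOH) consumed by the sample = 0.009963 - 0.002900 = 0.007063 mol.
n(KHC8H4O4) = 0.007063 / 1 = 0.007063 mol.
mass = 0.007063 mol x 204.22 g/mol = 1.44 g.

1.44 g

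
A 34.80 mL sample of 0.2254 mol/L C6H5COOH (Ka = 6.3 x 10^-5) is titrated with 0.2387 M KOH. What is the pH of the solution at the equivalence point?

n(C6H5COOH) = 0.2254 x 0.03480 = 0.007844 mol; V(KOH) at equivalence = 0.007844/0.2387 = 0.03286 L.
At equivalence all the acid is converted to C6H5COO-; total volume = 0.03480 + 0.03286 = 0.06766 L, so [C6H5COO-] = 0.007844/0.06766 = 0.1159 M.
Kb = Kw/Ka = 1.0e-14 / 6.3 x 10^-5 = 1.59e-10.
[OH^-] = sqrt(Kb x [C6H5COO-]) = sqrt(1.59e-10 x 0.1159) = 4.29e-6 M.
pOH = 5.37, so pH = 14.00 - 5.37 = 8.63.

8.63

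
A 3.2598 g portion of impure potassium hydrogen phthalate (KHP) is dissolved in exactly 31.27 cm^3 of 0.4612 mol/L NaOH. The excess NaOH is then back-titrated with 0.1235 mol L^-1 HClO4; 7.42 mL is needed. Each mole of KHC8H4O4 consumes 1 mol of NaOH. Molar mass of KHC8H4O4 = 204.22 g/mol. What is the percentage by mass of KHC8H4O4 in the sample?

Total n(NaOH) added = 0.4612 x 0.03127 = 0.01442 mol.
n(HClO4) used = 0.1235 x 0.007420 = 0.0009164 mol, which equals the excess n(NaOH).
So n(NaOH) consumed by the sample = 0.01442 - 0.0009164 = 0.01351 mol.
n(KHC8H4O4) = 0.01351 / 1 = 0.01351 mol.
mass KHC8H4O4 = 0.01351 x 204.22 = 2.758 g, so %KHC8H4O4 = 2.758/3.2598 x 100 = 84.6%.

84.6%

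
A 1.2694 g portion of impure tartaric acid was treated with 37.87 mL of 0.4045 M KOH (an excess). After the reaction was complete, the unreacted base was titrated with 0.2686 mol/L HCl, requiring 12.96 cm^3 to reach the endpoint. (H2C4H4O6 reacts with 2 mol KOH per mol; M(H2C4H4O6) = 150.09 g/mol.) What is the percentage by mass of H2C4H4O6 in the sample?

70.0%

Total n(KOH) added = 0.4045 x 0.03787 = 0.01532 mol.
n(HCl) used = 0.2686 x 0.01296 = 0.003481 mol, which equals the excess n(KOH).
So n(KOH) consumed by the sample = 0.01532 - 0.003481 = 0.01184 mol.
n(H2C4H4O6) = 0.01184 / 2 = 0.005919 mol.
mass H2C4H4O6 = 0.005919 x 150.09 = 0.8883 g, so %H2C4H4O6 = 0.8883/1.2694 x 100 = 70.0%.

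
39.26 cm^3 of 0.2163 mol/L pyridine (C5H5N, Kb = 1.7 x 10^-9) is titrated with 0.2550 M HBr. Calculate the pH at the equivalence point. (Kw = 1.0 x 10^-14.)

3.08

n(C5H5N) = 0.2163 x 0.03926 = 0.008492 mol; V(HBr) at equivalence = 0.008492/0.2550 = 0.03330 L.
At equivalence the base is fully converted to C5H5NH+; total volume = 0.07256 L, so [C5H5NH+] = 0.008492/0.07256 = 0.1170 M.
Ka(C5H5NH+) = Kw/Kb = 1.0e-14 / 1.7 x 10^-9 = 5.88e-6.
[H^+] = sqrt(Ka x [C5H5NH+]) = sqrt(5.88e-6 x 0.1170) = 0.000830 M.
pH = -log(0.000830) = 3.08.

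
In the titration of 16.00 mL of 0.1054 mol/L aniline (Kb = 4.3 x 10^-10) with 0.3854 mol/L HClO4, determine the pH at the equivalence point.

2.86

n(C6H5NH2) = 0.1054 x 0.01600 = 0.001686 mol; V(HClO4) at equivalence = 0.001686/0.3854 = 0.004376 L.
At equivalence the base is fully converted to C6H5NH3+; total volume = 0.02038 L, so [C6H5NH3+] = 0.001686/0.02038 = 0.08277 M.
Ka(C6H5NH3+) = Kw/Kb = 1.0e-14 / 4.3 x 10^-10 = 2.33e-5.
[H^+] = sqrt(Ka x [C6H5NH3+]) = sqrt(2.33e-5 x 0.08277) = 0.00139 M.
pH = -log(0.00139) = 2.86.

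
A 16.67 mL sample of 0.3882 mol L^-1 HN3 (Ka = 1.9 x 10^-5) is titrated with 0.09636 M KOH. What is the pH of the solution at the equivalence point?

8.80

n(HN3) = 0.3882 x 0.01667 = 0.006471 mol; V(KOH) at equivalence = 0.006471/0.09636 = 0.06716 L.
At equivalence all the acid is converted to N3-; total volume = 0.01667 + 0.06716 = 0.08383 L, so [N3-] = 0.006471/0.08383 = 0.07720 M.
Kb = Kw/Ka = 1.0e-14 / 1.9 x 10^-5 = 5.26e-10.
[OH^-] = sqrt(Kb x [N3-]) = sqrt(5.26e-10 x 0.07720) = 6.37e-6 M.
pOH = 5.20, so pH = 14.00 - 5.20 = 8.80.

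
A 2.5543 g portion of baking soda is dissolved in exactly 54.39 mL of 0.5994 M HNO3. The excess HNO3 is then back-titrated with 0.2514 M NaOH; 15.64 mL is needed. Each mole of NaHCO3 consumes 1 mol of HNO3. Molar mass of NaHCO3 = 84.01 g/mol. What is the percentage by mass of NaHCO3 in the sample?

Total n(HNO3) added = 0.5994 x 0.05439 = 0.03260 mol.
n(NaOH) used = 0.2514 x 0.01564 = 0.003932 mol, which equals the excess n(HNO3).
So n(HNO3) consumed by the sample = 0.03260 - 0.003932 = 0.02867 mol.
n(NaHCO3) = 0.02867 / 1 = 0.02867 mol.
mass NaHCO3 = 0.02867 x 84.01 = 2.409 g, so %NaHCO3 = 2.409/2.5543 x 100 = 94.3%.

94.3%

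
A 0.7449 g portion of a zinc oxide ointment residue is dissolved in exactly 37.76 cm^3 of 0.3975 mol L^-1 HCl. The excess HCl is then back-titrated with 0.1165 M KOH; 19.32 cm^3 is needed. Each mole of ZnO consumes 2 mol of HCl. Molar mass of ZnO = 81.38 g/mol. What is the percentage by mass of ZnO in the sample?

Total n(HCl) added = 0.3975 x 0.03776 = 0.01501 mol.
n(KOH) used = 0.1165 x 0.01932 = 0.002251 mol, which equals the excess n(HCl).
So n(HCl) consumed by the sample = 0.01501 - 0.002251 = 0.01276 mol.
n(ZnO) = 0.01276 / 2 = 0.006379 mol.
mass ZnO = 0.006379 x 81.38 = 0.5192 g, so %ZnO = 0.5192/0.7449 x 100 = 69.7%.

69.7%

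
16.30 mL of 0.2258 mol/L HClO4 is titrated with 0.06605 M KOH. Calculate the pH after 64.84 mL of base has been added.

11.87

n(acid) = 0.2258 x 0.01630 = 0.003681 mol; n(KOH) added = 0.06605 x 0.06484 = 0.004283 mol.
Base is in excess by 0.004283 - 0.003681 = 0.0006021 mol in a total volume of 0.08114 L.
[OH^-] = 0.0006021/0.08114 = 0.007421 M, so pOH = 2.13 and pH = 14.00 - 2.13 = 11.87.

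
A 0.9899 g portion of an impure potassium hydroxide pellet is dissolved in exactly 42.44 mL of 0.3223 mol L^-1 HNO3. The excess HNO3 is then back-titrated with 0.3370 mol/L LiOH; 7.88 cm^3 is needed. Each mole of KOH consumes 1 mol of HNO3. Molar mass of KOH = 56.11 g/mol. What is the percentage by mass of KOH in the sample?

62.5%

Total n(HNO3) added = 0.3223 x 0.04244 = 0.01368 mol.
n(LiOH) used = 0.3370 x 0.007880 = 0.002656 mol, which equals the excess n(HNO3).
So n(HNO3) consumed by the sample = 0.01368 - 0.002656 = 0.01102 mol.
n(KOH) = 0.01102 / 1 = 0.01102 mol.
mass KOH = 0.01102 x 56.11 = 0.6185 g, so %KOH = 0.6185/0.9899 x 100 = 62.5%.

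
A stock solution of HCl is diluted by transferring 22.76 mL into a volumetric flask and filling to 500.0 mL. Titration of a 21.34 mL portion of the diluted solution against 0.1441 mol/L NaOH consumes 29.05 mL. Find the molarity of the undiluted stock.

4.31 M

n(NaOH) = 0.1441 x 0.02905 = 0.004186 mol.
n(HCl) in the aliquot = 0.004186 mol.
[diluted HCl] = 0.004186 / 0.02134 = 0.1962 M.
Dilution factor = 500.0/22.76 = 21.97, so [stock] = 0.1962 x 21.97 = 4.31 M.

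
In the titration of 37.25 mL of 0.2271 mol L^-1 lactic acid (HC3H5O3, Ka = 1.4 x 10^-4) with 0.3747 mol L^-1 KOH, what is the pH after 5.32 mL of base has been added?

3.34

Initial n(HC3H5O3) = 0.2271 x 0.03725 = 0.008459 mol.
n(KOH) added = 0.3747 x 0.005320 = 0.001993 mol, converting that many moles of HC3H5O3 to C3H5O3-.
Remaining n(HC3H5O3) = 0.006466 mol; n(C3H5O3-) = 0.001993 mol.
By Henderson-Hasselbalch, pH = pKa + log([A^-]/[HA]) = 3.85 + log(0.001993/0.006466) = 3.85 + (-0.51) = 3.34.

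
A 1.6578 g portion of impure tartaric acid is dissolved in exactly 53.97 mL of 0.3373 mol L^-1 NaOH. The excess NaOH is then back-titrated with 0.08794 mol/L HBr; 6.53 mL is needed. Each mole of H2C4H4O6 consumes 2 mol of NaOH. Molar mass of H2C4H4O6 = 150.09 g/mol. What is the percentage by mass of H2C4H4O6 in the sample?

Total n(NaOH) added = 0.3373 x 0.05397 = 0.01820 mol.
n(HBr) used = 0.08794 x 0.006530 = 0.0005742 mol, which equals the excess n(NaOH).
So n(NaOH) consumed by the sample = 0.01820 - 0.0005742 = 0.01763 mol.
n(H2C4H4O6) = 0.01763 / 2 = 0.008815 mol.
mass H2C4H4O6 = 0.008815 x 150.09 = 1.323 g, so %H2C4H4O6 = 1.323/1.6578 x 100 = 79.8%.

79.8%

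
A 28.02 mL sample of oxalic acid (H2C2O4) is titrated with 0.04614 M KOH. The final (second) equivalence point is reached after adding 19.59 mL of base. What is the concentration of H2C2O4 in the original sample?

n(KOH) = 0.04614 x 0.01959 = 0.0009039 mol.
At the final (second) equivalence point, 2 mol OH^- react per mol H2C2O4, so n(H2C2O4) = 0.0009039 / 2 = 0.0004519 mol.
[H2C2O4] = 0.0004519 / 0.02802 L = 0.0161 M.

0.0161 M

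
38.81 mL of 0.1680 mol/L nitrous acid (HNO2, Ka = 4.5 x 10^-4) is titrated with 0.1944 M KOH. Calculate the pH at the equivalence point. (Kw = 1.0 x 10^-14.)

8.15

n(HNO2) = 0.1680 x 0.03881 = 0.006520 mol; V(KOH) at equivalence = 0.006520/0.1944 = 0.03354 L.
At equivalence all the acid is converted to NO2-; total volume = 0.03881 + 0.03354 = 0.07235 L, so [NO2-] = 0.006520/0.07235 = 0.09012 M.
Kb = Kw/Ka = 1.0e-14 / 4.5 x 10^-4 = 2.22e-11.
[OH^-] = sqrt(Kb x [NO2-]) = sqrt(2.22e-11 x 0.09012) = 1.42e-6 M.
pOH = 5.85, so pH = 14.00 - 5.85 = 8.15.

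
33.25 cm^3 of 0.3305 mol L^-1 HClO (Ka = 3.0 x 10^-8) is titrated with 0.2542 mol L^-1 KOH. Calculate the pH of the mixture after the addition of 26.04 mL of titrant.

Initial n(HClO) = 0.3305 x 0.03325 = 0.01099 mol.
n(KOH) added = 0.2542 x 0.02604 = 0.006619 mol, converting that many moles of HClO to ClO-.
Remaining n(HClO) = 0.004370 mol; n(ClO-) = 0.006619 mol.
By Henderson-Hasselbalch, pH = pKa + log([A^-]/[HA]) = 7.52 + log(0.006619/0.004370) = 7.52 + (+0.18) = 7.70.

7.70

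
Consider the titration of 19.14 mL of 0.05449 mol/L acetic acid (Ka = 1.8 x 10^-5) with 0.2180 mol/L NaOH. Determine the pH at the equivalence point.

n(CH3COOH) = 0.05449 x 0.01914 = 0.001043 mol; V(NaOH) at equivalence = 0.001043/0.2180 = 0.004784 L.
At equivalence all the acid is converted to CH3COO-; total volume = 0.01914 + 0.004784 = 0.02392 L, so [CH3COO-] = 0.001043/0.02392 = 0.04359 M.
Kb = Kw/Ka = 1.0e-14 / 1.8 x 10^-5 = 5.56e-10.
[OH^-] = sqrt(Kb x [CH3COO-]) = sqrt(5.56e-10 x 0.04359) = 4.92e-6 M.
pOH = 5.31, so pH = 14.00 - 5.31 = 8.69.

8.69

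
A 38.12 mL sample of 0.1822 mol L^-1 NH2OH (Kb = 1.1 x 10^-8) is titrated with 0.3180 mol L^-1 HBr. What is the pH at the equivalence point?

n(NH2OH) = 0.1822 x 0.03812 = 0.006945 mol; V(HBr) at equivalence = 0.006945/0.3180 = 0.02184 L.
At equivalence the base is fully converted to NH3OH+; total volume = 0.05996 L, so [NH3OH+] = 0.006945/0.05996 = 0.1158 M.
Ka(NH3OH+) = Kw/Kb = 1.0e-14 / 1.1 x 10^-8 = 9.09e-7.
[H^+] = sqrt(Ka x [NH3OH+]) = sqrt(9.09e-7 x 0.1158) = 0.000325 M.
pH = -log(0.000325) = 3.49.

3.49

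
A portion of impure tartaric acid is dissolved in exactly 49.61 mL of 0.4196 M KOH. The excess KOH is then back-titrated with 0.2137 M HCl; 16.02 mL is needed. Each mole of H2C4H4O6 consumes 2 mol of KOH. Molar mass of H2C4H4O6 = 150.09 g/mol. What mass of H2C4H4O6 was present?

Total n(KOH) added = 0.4196 x 0.04961 = 0.02082 mol.
n(HCl) used = 0.2137 x 0.01602 = 0.003423 mol, which equals the excess n(KOH).
So n(KOH) consumed by the sample = 0.02082 - 0.003423 = 0.01739 mol.
n(H2C4H4O6) = 0.01739 / 2 = 0.008696 mol.
mass = 0.008696 mol x 150.09 g/mol = 1.31 g.

1.31 g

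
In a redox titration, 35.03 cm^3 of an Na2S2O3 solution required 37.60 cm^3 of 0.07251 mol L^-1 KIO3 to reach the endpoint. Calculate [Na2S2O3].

n(KIO3) = 0.07251 x 0.03760 = 0.002726 mol.
From the balanced equation, 1 mol KIO3 reacts with 6 mol Na2S2O3, so n(Na2S2O3) = 0.002726 x 6/1 = 0.01636 mol.
[Na2S2O3] = 0.01636 / 0.03503 L = 0.467 M.

0.467 M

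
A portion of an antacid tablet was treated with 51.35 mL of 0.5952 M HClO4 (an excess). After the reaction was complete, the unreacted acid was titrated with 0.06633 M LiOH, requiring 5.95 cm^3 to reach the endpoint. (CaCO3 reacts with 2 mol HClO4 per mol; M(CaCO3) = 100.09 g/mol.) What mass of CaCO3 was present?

1.51 g

Total n(HClO4) added = 0.5952 x 0.05135 = 0.03056 mol.
n(LiOH) used = 0.06633 x 0.005950 = 0.0003947 mol, which equals the excess n(HClO4).
So n(HClO4) consumed by the sample = 0.03056 - 0.0003947 = 0.03017 mol.
n(CaCO3) = 0.03017 / 2 = 0.01508 mol.
mass = 0.01508 mol x 100.09 g/mol = 1.51 g.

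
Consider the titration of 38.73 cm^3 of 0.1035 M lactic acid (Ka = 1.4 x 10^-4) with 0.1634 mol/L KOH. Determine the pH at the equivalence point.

n(HC3H5O3) = 0.1035 x 0.03873 = 0.004009 mol; V(KOH) at equivalence = 0.004009/0.1634 = 0.02453 L.
At equivalence all the acid is converted to C3H5O3-; total volume = 0.03873 + 0.02453 = 0.06326 L, so [C3H5O3-] = 0.004009/0.06326 = 0.06336 M.
Kb = Kw/Ka = 1.0e-14 / 1.4 x 10^-4 = 7.14e-11.
[OH^-] = sqrt(Kb x [C3H5O3-]) = sqrt(7.14e-11 x 0.06336) = 2.13e-6 M.
pOH = 5.67, so pH = 14.00 - 5.67 = 8.33.

8.33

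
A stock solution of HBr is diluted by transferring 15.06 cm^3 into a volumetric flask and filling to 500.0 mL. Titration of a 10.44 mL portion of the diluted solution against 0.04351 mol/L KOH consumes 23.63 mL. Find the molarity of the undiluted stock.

n(KOH) = 0.04351 x 0.02363 = 0.001028 mol.
n(HBr) in the aliquot = 0.001028 mol.
[diluted HBr] = 0.001028 / 0.01044 = 0.09848 M.
Dilution factor = 500.0/15.06 = 33.20, so [stock] = 0.09848 x 33.20 = 3.27 M.

3.27 M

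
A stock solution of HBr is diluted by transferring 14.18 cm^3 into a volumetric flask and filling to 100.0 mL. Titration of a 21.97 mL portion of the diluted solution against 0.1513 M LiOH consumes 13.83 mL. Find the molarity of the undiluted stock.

n(LiOH) = 0.1513 x 0.01383 = 0.002092 mol.
n(HBr) in the aliquot = 0.002092 mol.
[diluted HBr] = 0.002092 / 0.02197 = 0.09524 M.
Dilution factor = 100.0/14.18 = 7.052, so [stock] = 0.09524 x 7.052 = 0.672 M.

0.672 M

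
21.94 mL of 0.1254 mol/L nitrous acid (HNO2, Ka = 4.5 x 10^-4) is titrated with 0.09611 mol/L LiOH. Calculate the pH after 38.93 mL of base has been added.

12.21

n(acid) = 0.1254 x 0.02194 = 0.002751 mol; n(LiOH) added = 0.09611 x 0.03893 = 0.003742 mol.
Base is in excess by 0.003742 - 0.002751 = 0.0009903 mol in a total volume of 0.06087 L.
[OH^-] = 0.0009903/0.06087 = 0.01627 M, so pOH = 1.79 and pH = 14.00 - 1.79 = 12.21.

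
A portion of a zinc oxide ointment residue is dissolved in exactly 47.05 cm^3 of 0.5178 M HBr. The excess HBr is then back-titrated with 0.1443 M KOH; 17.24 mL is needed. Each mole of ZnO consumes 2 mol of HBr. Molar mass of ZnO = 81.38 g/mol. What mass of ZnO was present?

Total n(HBr) added = 0.5178 x 0.04705 = 0.02436 mol.
n(KOH) used = 0.1443 x 0.01724 = 0.002488 mol, which equals the excess n(HBr).
So n(HBr) consumed by the sample = 0.02436 - 0.002488 = 0.02187 mol.
n(ZnO) = 0.02187 / 2 = 0.01094 mol.
mass = 0.01094 mol x 81.38 g/mol = 0.890 g.

0.890 g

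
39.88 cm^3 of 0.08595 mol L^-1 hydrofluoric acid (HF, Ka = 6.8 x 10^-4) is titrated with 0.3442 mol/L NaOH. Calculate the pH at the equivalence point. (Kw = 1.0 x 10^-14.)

n(HF) = 0.08595 x 0.03988 = 0.003428 mol; V(NaOH) at equivalence = 0.003428/0.3442 = 0.009958 L.
At equivalence all the acid is converted to F-; total volume = 0.03988 + 0.009958 = 0.04984 L, so [F-] = 0.003428/0.04984 = 0.06878 M.
Kb = Kw/Ka = 1.0e-14 / 6.8 x 10^-4 = 1.47e-11.
[OH^-] = sqrt(Kb x [F-]) = sqrt(1.47e-11 x 0.06878) = 1.01e-6 M.
pOH = 6.00, so pH = 14.00 - 6.00 = 8.00.

8.00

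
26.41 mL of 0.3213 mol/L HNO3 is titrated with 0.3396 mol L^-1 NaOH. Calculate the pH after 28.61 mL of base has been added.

n(acid) = 0.3213 x 0.02641 = 0.008486 mol; n(NaOH) added = 0.3396 x 0.02861 = 0.009716 mol.
Base is in excess by 0.009716 - 0.008486 = 0.001230 mol in a total volume of 0.05502 L.
[OH^-] = 0.001230/0.05502 = 0.02236 M, so pOH = 1.65 and pH = 14.00 - 1.65 = 12.35.

12.35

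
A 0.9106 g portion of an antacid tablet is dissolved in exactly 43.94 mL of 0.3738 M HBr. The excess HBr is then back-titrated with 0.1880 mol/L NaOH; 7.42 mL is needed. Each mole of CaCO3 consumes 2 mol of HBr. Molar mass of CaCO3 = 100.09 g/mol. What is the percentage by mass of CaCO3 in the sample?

82.6%

Total n(HBr) added = 0.3738 x 0.04394 = 0.01642 mol.
n(NaOH) used = 0.1880 x 0.007420 = 0.001395 mol, which equals the excess n(HBr).
So n(HBr) consumed by the sample = 0.01642 - 0.001395 = 0.01503 mol.
n(CaCO3) = 0.01503 / 2 = 0.007515 mol.
mass CaCO3 = 0.007515 x 100.09 = 0.7522 g, so %CaCO3 = 0.7522/0.9106 x 100 = 82.6%.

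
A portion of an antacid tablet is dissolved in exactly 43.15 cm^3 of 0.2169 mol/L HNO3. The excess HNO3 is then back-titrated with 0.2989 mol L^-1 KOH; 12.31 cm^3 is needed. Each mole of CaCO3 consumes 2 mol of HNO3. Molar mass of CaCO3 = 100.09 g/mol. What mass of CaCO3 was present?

0.284 g

Total n(HNO3) added = 0.2169 x 0.04315 = 0.009359 mol.
n(KOH) used = 0.2989 x 0.01231 = 0.003679 mol, which equals the excess n(HNO3).
So n(HNO3) consumed by the sample = 0.009359 - 0.003679 = 0.005680 mol.
n(CaCO3) = 0.005680 / 2 = 0.002840 mol.
mass = 0.002840 mol x 100.09 g/mol = 0.284 g.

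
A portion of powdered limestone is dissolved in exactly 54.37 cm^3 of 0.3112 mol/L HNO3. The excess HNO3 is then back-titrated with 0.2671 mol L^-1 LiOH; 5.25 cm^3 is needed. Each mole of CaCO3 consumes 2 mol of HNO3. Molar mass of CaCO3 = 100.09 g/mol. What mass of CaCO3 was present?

Total n(HNO3) added = 0.3112 x 0.05437 = 0.01692 mol.
n(LiOH) used = 0.2671 x 0.005250 = 0.001402 mol, which equals the excess n(HNO3).
So n(HNO3) consumed by the sample = 0.01692 - 0.001402 = 0.01552 mol.
n(CaCO3) = 0.01552 / 2 = 0.007759 mol.
mass = 0.007759 mol x 100.09 g/mol = 0.777 g.

0.777 g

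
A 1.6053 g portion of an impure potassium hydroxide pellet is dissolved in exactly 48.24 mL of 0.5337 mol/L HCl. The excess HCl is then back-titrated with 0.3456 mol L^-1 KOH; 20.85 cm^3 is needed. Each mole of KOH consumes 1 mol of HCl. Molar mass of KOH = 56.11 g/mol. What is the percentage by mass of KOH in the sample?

64.8%

Total n(HCl) added = 0.5337 x 0.04824 = 0.02575 mol.
n(KOH) used = 0.3456 x 0.02085 = 0.007206 mol, which equals the excess n(HCl).
So n(HCl) consumed by the sample = 0.02575 - 0.007206 = 0.01854 mol.
n(KOH) = 0.01854 / 1 = 0.01854 mol.
mass KOH = 0.01854 x 56.11 = 1.040 g, so %KOH = 1.040/1.6053 x 100 = 64.8%.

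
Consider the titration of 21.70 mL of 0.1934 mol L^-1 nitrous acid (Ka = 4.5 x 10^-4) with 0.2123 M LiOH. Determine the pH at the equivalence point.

8.18

n(HNO2) = 0.1934 x 0.02170 = 0.004197 mol; V(LiOH) at equivalence = 0.004197/0.2123 = 0.01977 L.
At equivalence all the acid is converted to NO2-; total volume = 0.02170 + 0.01977 = 0.04147 L, so [NO2-] = 0.004197/0.04147 = 0.1012 M.
Kb = Kw/Ka = 1.0e-14 / 4.5 x 10^-4 = 2.22e-11.
[OH^-] = sqrt(Kb x [NO2-]) = sqrt(2.22e-11 x 0.1012) = 1.50e-6 M.
pOH = 5.82, so pH = 14.00 - 5.82 = 8.18.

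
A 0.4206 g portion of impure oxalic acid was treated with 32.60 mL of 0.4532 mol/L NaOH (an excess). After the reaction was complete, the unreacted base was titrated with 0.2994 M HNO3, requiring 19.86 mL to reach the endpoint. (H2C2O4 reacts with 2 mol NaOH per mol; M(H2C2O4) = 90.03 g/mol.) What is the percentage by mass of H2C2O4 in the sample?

Total n(NaOH) added = 0.4532 x 0.03260 = 0.01477 mol.
n(HNO3) used = 0.2994 x 0.01986 = 0.005946 mol, which equals the excess n(NaOH).
So n(NaOH) consumed by the sample = 0.01477 - 0.005946 = 0.008828 mol.
n(H2C2O4) = 0.008828 / 2 = 0.004414 mol.
mass H2C2O4 = 0.004414 x 90.03 = 0.3974 g, so %H2C2O4 = 0.3974/0.4206 x 100 = 94.5%.

94.5%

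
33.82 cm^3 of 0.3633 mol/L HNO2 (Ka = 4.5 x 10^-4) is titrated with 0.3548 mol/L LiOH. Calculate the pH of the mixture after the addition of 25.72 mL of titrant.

3.81

Initial n(HNO2) = 0.3633 x 0.03382 = 0.01229 mol.
n(LiOH) added = 0.3548 x 0.02572 = 0.009125 mol, converting that many moles of HNO2 to NO2-.
Remaining n(HNO2) = 0.003161 mol; n(NO2-) = 0.009125 mol.
By Henderson-Hasselbalch, pH = pKa + log([A^-]/[HA]) = 3.35 + log(0.009125/0.003161) = 3.35 + (+0.46) = 3.81.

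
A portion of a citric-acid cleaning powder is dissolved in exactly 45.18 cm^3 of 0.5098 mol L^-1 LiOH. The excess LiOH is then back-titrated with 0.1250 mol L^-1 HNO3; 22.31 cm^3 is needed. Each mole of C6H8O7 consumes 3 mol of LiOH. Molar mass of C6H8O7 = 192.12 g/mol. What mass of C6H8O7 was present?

1.30 g

Total n(LiOH) added = 0.5098 x 0.04518 = 0.02303 mol.
n(HNO3) used = 0.1250 x 0.02231 = 0.002789 mol, which equals the excess n(LiOH).
So n(LiOH) consumed by the sample = 0.02303 - 0.002789 = 0.02024 mol.
n(C6H8O7) = 0.02024 / 3 = 0.006748 mol.
mass = 0.006748 mol x 192.12 g/mol = 1.30 g.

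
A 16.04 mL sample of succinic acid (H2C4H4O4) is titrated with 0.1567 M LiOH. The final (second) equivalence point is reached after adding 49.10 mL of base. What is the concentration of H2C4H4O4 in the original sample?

n(LiOH) = 0.1567 x 0.04910 = 0.007694 mol.
At the final (second) equivalence point, 2 mol OH^- react per mol H2C4H4O4, so n(H2C4H4O4) = 0.007694 / 2 = 0.003847 mol.
[H2C4H4O4] = 0.003847 / 0.01604 L = 0.240 M.

0.240 M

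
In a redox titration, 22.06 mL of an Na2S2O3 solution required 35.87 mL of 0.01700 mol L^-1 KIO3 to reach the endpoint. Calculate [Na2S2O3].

0.166 M

n(KIO3) = 0.01700 x 0.03587 = 0.0006098 mol.
From the balanced equation, 1 mol KIO3 reacts with 6 mol Na2S2O3, so n(Na2S2O3) = 0.0006098 x 6/1 = 0.003659 mol.
[Na2S2O3] = 0.003659 / 0.02206 L = 0.166 M.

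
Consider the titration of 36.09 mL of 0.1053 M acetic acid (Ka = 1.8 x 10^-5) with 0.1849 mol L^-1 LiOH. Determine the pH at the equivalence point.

n(CH3COOH) = 0.1053 x 0.03609 = 0.003800 mol; V(LiOH) at equivalence = 0.003800/0.1849 = 0.02055 L.
At equivalence all the acid is converted to CH3COO-; total volume = 0.03609 + 0.02055 = 0.05664 L, so [CH3COO-] = 0.003800/0.05664 = 0.06709 M.
Kb = Kw/Ka = 1.0e-14 / 1.8 x 10^-5 = 5.56e-10.
[OH^-] = sqrt(Kb x [CH3COO-]) = sqrt(5.56e-10 x 0.06709) = 6.11e-6 M.
pOH = 5.21, so pH = 14.00 - 5.21 = 8.79.

8.79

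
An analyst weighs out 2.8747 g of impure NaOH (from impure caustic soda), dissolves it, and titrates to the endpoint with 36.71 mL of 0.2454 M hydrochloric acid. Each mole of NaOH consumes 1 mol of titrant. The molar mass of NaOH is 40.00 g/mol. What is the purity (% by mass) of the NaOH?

12.5%

n(HCl) = 0.2454 x 0.03671 = 0.009009 mol.
n(NaOH) = 0.009009 / 1 = 0.009009 mol.
mass of NaOH = 0.009009 x 40.00 = 0.3603 g.
% purity = 0.3603 / 2.8747 x 100 = 12.5%.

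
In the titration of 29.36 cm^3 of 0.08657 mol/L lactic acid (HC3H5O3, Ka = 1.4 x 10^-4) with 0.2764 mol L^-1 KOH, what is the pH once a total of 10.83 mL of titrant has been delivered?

12.05

n(acid) = 0.08657 x 0.02936 = 0.002542 mol; n(KOH) added = 0.2764 x 0.01083 = 0.002993 mol.
Base is in excess by 0.002993 - 0.002542 = 0.0004517 mol in a total volume of 0.04019 L.
[OH^-] = 0.0004517/0.04019 = 0.01124 M, so pOH = 1.95 and pH = 14.00 - 1.95 = 12.05.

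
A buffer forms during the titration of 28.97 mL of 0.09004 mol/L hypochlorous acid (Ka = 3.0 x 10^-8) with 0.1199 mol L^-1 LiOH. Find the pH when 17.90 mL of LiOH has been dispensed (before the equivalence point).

8.19

Initial n(HClO) = 0.09004 x 0.02897 = 0.002608 mol.
n(LiOH) added = 0.1199 x 0.01790 = 0.002146 mol, converting that many moles of HClO to ClO-.
Remaining n(HClO) = 0.0004622 mol; n(ClO-) = 0.002146 mol.
By Henderson-Hasselbalch, pH = pKa + log([A^-]/[HA]) = 7.52 + log(0.002146/0.0004622) = 7.52 + (+0.67) = 8.19.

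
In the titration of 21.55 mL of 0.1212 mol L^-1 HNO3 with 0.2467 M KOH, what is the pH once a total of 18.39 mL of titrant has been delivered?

n(acid) = 0.1212 x 0.02155 = 0.002612 mol; n(KOH) added = 0.2467 x 0.01839 = 0.004537 mol.
Base is in excess by 0.004537 - 0.002612 = 0.001925 mol in a total volume of 0.03994 L.
[OH^-] = 0.001925/0.03994 = 0.04820 M, so pOH = 1.32 and pH = 14.00 - 1.32 = 12.68.

12.68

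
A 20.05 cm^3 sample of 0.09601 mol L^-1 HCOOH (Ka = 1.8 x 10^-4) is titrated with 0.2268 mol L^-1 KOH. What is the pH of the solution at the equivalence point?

8.29

n(HCOOH) = 0.09601 x 0.02005 = 0.001925 mol; V(KOH) at equivalence = 0.001925/0.2268 = 0.008488 L.
At equivalence all the acid is converted to HCOO-; total volume = 0.02005 + 0.008488 = 0.02854 L, so [HCOO-] = 0.001925/0.02854 = 0.06745 M.
Kb = Kw/Ka = 1.0e-14 / 1.8 x 10^-4 = 5.56e-11.
[OH^-] = sqrt(Kb x [HCOO-]) = sqrt(5.56e-11 x 0.06745) = 1.94e-6 M.
pOH = 5.71, so pH = 14.00 - 5.71 = 8.29.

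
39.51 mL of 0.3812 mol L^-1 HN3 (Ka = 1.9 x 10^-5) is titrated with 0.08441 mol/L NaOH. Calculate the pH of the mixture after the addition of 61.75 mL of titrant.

Initial n(HN3) = 0.3812 x 0.03951 = 0.01506 mol.
n(NaOH) added = 0.08441 x 0.06175 = 0.005212 mol, converting that many moles of HN3 to N3-.
Remaining n(HN3) = 0.009849 mol; n(N3-) = 0.005212 mol.
By Henderson-Hasselbalch, pH = pKa + log([A^-]/[HA]) = 4.72 + log(0.005212/0.009849) = 4.72 + (-0.28) = 4.44.

4.44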